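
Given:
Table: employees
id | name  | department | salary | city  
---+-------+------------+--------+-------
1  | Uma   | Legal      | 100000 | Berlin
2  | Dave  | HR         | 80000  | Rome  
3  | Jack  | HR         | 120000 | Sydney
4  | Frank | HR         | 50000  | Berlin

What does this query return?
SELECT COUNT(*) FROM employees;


COUNT(*) counts all rows

4


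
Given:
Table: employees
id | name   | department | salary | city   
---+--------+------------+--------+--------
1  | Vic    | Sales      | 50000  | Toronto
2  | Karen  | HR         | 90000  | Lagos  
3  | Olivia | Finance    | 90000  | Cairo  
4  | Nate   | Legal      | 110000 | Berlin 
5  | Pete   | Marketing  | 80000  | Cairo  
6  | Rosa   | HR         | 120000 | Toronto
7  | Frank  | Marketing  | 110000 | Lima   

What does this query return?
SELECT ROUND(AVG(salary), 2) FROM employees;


SUM(salary) = 650000
COUNT = 7
ROUND(AVG, 2) = ROUND(650000 / 7, 2) = 92857.14

92857.14


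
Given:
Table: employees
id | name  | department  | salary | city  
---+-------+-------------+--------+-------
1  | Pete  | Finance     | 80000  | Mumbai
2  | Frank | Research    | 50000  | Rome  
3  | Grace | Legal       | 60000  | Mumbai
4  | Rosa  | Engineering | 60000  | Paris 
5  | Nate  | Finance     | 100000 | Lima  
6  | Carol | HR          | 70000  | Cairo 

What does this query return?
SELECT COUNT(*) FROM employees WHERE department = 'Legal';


Counting rows where department = 'Legal'
  Grace -> MATCH


1


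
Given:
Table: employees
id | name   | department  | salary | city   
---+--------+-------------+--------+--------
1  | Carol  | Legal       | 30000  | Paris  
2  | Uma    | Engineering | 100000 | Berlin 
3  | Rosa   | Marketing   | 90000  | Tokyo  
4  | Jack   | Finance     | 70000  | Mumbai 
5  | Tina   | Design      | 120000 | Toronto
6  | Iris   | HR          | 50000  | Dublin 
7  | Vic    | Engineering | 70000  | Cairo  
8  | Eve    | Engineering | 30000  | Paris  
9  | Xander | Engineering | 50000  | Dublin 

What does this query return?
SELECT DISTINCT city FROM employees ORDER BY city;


All 'city' values (row order): Paris, Berlin, Tokyo, Mumbai, Toronto, Dublin, Cairo, Paris, Dublin
Removing duplicates leaves 7 unique value(s).

7 values:
Berlin
Cairo
Dublin
Mumbai
Paris
Tokyo
Toronto


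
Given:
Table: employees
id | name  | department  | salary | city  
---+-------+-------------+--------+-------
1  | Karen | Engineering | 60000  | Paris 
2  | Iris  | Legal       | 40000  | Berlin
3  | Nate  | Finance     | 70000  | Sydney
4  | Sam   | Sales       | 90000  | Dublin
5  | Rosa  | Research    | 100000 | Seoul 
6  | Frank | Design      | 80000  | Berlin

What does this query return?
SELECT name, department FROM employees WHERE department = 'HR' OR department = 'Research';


Filtering: department = 'HR' OR 'Research'
Matching: 1 rows

1 rows:
Rosa, Research


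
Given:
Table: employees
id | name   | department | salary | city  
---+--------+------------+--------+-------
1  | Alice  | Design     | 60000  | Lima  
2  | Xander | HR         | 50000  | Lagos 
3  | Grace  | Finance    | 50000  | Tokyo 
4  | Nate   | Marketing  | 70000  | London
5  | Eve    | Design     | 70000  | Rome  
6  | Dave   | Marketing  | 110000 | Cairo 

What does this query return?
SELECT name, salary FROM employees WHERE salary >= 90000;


Filtering: salary >= 90000
Matching: 1 rows

1 rows:
Dave, 110000


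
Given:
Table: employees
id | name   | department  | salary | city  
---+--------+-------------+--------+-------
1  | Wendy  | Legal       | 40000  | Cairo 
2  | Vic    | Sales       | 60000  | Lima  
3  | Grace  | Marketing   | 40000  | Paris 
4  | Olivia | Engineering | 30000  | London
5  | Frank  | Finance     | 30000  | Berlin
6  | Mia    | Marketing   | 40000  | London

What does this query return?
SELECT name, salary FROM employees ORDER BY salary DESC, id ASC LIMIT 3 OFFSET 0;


Sort by salary DESC (id ASC tiebreak), then skip 0 and take 3
Rows 1 through 3

3 rows:
Vic, 60000
Wendy, 40000
Grace, 40000


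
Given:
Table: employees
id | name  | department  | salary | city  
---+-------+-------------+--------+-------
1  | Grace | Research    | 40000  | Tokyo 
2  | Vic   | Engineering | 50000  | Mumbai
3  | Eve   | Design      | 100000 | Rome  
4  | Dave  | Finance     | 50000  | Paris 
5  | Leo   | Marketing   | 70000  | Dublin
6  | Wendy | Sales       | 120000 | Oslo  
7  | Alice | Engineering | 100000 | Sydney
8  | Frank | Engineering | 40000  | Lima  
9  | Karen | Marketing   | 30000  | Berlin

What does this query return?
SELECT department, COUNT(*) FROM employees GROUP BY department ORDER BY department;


Assigning each row to its department group:
  Grace -> Research
  Vic -> Engineering
  Eve -> Design
  Dave -> Finance
  Leo -> Marketing
  Wendy -> Sales
  Alice -> Engineering
  Frank -> Engineering
  Karen -> Marketing


6 groups:
Design, 1
Engineering, 3
Finance, 1
Marketing, 2
Research, 1
Sales, 1


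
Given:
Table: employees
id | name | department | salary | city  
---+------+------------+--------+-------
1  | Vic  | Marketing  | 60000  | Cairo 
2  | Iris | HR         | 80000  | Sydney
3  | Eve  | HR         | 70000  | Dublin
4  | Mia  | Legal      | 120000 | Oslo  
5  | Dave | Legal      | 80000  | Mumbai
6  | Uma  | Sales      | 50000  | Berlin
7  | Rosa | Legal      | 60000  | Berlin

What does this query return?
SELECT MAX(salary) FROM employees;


Salaries: 60000, 80000, 70000, 120000, 80000, 50000, 60000
MAX = 120000

120000


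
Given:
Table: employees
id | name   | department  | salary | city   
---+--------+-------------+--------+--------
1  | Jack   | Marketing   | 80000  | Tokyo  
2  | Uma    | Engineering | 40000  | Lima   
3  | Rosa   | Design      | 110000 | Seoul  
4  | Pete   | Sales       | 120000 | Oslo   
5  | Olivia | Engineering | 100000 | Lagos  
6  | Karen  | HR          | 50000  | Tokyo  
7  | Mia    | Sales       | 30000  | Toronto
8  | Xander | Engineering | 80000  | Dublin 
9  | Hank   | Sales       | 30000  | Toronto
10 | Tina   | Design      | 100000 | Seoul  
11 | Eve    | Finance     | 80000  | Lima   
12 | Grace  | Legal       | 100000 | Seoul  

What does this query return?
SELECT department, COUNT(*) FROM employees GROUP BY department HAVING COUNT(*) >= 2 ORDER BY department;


Groups with count >= 2:
  Design: 2 -> PASS
  Engineering: 3 -> PASS
  Sales: 3 -> PASS
  Finance: 1 -> filtered out
  HR: 1 -> filtered out
  Legal: 1 -> filtered out
  Marketing: 1 -> filtered out


3 groups:
Design, 2
Engineering, 3
Sales, 3


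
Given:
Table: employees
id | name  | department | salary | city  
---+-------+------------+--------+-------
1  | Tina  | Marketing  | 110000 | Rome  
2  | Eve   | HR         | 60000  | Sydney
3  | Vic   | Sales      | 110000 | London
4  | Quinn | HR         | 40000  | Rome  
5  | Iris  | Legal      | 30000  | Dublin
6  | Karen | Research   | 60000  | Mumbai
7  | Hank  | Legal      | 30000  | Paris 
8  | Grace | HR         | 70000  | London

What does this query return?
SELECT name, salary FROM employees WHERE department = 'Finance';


Filtering: department = 'Finance'
Matching rows: 0

Empty result set (0 rows)


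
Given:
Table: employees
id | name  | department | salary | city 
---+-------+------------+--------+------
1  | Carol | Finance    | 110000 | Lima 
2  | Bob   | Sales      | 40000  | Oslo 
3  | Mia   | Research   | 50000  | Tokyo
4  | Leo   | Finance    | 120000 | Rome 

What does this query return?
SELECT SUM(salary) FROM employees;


SUM(salary) = 110000 + 40000 + 50000 + 120000 = 320000

320000


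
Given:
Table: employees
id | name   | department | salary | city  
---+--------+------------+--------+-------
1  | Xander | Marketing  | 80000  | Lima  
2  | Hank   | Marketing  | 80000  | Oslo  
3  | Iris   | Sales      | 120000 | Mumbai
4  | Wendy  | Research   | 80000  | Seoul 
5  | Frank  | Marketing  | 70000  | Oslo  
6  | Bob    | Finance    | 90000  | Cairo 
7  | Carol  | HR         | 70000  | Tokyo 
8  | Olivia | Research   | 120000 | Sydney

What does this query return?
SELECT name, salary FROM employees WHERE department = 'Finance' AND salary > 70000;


Filtering: department = 'Finance' AND salary > 70000
Matching: 1 rows

1 rows:
Bob, 90000


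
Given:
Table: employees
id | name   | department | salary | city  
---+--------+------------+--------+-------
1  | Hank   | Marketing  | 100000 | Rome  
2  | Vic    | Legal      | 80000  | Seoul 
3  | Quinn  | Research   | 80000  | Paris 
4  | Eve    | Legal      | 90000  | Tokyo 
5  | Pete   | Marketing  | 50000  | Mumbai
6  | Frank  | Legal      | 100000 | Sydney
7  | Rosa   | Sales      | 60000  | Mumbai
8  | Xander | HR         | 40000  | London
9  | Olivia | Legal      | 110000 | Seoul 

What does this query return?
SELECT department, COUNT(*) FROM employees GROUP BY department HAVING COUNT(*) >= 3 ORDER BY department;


Groups with count >= 3:
  Legal: 4 -> PASS
  HR: 1 -> filtered out
  Marketing: 2 -> filtered out
  Research: 1 -> filtered out
  Sales: 1 -> filtered out


1 groups:
Legal, 4


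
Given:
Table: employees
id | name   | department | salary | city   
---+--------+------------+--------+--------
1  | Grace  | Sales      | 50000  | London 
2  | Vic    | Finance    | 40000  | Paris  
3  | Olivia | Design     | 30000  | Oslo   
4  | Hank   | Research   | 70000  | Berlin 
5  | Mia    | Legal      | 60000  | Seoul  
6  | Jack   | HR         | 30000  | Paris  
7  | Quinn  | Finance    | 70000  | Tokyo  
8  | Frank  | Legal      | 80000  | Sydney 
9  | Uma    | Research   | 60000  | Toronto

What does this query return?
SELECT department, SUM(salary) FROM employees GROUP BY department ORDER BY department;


Summing salary within each department:
  Design: 30000 = 30000
  Finance: 40000 + 70000 = 110000
  HR: 30000 = 30000
  Legal: 60000 + 80000 = 140000
  Research: 70000 + 60000 = 130000
  Sales: 50000 = 50000


6 groups:
Design, 30000
Finance, 110000
HR, 30000
Legal, 140000
Research, 130000
Sales, 50000


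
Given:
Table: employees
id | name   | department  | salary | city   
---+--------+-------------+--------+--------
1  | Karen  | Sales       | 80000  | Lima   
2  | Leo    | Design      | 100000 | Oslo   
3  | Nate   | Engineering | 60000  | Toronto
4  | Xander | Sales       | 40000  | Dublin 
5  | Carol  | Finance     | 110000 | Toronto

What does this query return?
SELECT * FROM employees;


SELECT * returns all 5 rows with all columns

5 rows:
1, Karen, Sales, 80000, Lima
2, Leo, Design, 100000, Oslo
3, Nate, Engineering, 60000, Toronto
4, Xander, Sales, 40000, Dublin
5, Carol, Finance, 110000, Toronto


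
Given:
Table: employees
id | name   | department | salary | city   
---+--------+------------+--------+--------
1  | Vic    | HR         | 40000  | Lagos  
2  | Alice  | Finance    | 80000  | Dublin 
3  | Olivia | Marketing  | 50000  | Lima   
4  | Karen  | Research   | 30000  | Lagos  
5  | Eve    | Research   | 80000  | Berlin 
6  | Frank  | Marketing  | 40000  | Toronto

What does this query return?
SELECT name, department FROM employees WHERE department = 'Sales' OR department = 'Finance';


Filtering: department = 'Sales' OR 'Finance'
Matching: 1 rows

1 rows:
Alice, Finance


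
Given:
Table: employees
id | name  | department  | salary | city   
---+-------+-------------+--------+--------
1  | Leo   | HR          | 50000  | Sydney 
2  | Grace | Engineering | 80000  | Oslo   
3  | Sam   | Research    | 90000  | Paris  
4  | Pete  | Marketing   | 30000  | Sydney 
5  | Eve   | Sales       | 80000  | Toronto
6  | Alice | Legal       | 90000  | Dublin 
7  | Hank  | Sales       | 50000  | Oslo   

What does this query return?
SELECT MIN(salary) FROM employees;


Salaries: 50000, 80000, 90000, 30000, 80000, 90000, 50000
MIN = 30000

30000


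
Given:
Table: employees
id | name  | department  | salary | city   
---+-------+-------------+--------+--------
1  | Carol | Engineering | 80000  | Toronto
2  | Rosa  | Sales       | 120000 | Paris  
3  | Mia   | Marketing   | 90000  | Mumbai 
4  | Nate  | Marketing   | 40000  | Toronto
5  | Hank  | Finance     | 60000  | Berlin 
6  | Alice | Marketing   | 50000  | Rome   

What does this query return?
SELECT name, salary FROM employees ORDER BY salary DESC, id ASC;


Sorting by salary DESC, then id ASC for ties

6 rows:
Rosa, 120000
Mia, 90000
Carol, 80000
Hank, 60000
Alice, 50000
Nate, 40000


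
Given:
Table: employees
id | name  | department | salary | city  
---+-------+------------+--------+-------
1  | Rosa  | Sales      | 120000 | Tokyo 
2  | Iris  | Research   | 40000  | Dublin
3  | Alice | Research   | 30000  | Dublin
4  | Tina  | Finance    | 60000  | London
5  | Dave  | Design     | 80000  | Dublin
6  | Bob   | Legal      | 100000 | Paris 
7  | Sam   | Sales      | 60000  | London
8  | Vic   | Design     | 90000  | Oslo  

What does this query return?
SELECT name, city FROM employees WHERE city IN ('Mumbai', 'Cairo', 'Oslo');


Filtering: city IN ('Mumbai', 'Cairo', 'Oslo')
Matching: 1 rows

1 rows:
Vic, Oslo


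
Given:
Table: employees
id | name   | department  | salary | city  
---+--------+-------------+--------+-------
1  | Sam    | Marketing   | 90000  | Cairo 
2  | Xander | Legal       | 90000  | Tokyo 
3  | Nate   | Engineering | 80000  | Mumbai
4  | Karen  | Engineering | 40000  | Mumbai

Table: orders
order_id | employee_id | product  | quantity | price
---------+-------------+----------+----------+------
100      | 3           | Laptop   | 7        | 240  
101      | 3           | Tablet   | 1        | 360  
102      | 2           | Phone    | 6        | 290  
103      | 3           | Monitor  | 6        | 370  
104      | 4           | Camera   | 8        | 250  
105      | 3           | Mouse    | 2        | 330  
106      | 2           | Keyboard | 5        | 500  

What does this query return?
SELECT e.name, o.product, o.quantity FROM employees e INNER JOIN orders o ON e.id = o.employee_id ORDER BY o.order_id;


Joining employees.id = orders.employee_id:
  employee Nate (id=3) -> order Laptop
  employee Nate (id=3) -> order Tablet
  employee Xander (id=2) -> order Phone
  employee Nate (id=3) -> order Monitor
  employee Karen (id=4) -> order Camera
  employee Nate (id=3) -> order Mouse
  employee Xander (id=2) -> order Keyboard


7 rows:
Nate, Laptop, 7
Nate, Tablet, 1
Xander, Phone, 6
Nate, Monitor, 6
Karen, Camera, 8
Nate, Mouse, 2
Xander, Keyboard, 5


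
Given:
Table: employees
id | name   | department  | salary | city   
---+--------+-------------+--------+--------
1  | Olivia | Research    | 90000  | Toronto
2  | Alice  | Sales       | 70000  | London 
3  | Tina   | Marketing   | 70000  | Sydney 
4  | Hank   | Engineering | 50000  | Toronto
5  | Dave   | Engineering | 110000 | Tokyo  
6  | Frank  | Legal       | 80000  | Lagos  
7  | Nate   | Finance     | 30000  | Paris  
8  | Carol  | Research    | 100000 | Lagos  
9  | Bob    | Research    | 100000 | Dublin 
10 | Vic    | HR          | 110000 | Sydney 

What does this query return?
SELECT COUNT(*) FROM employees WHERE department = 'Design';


Counting rows where department = 'Design'


0


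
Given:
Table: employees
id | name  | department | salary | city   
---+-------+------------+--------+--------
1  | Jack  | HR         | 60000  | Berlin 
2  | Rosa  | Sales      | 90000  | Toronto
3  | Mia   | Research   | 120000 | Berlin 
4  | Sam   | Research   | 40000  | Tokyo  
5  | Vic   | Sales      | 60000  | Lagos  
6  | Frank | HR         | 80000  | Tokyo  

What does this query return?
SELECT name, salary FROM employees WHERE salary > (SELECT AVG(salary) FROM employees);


Subquery: AVG(salary) = 75000.0
Filtering: salary > 75000.0
  Rosa (90000) -> MATCH
  Mia (120000) -> MATCH
  Frank (80000) -> MATCH


3 rows:
Rosa, 90000
Mia, 120000
Frank, 80000


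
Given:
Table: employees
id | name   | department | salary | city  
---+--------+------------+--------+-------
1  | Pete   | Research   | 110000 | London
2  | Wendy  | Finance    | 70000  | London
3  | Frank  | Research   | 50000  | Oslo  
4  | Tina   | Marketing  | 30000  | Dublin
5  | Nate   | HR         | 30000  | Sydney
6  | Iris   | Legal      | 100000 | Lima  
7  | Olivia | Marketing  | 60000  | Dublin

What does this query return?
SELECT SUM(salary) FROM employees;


SUM(salary) = 110000 + 70000 + 50000 + 30000 + 30000 + 100000 + 60000 = 450000

450000


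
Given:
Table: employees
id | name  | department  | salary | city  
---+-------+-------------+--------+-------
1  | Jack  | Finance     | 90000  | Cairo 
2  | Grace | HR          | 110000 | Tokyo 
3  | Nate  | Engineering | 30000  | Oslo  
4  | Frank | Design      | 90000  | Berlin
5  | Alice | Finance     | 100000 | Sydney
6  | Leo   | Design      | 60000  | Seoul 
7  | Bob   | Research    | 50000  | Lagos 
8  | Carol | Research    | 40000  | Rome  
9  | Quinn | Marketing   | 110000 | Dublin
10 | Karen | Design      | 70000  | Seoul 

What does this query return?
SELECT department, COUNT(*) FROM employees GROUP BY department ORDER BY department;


Assigning each row to its department group:
  Jack -> Finance
  Grace -> HR
  Nate -> Engineering
  Frank -> Design
  Alice -> Finance
  Leo -> Design
  Bob -> Research
  Carol -> Research
  Quinn -> Marketing
  Karen -> Design


6 groups:
Design, 3
Engineering, 1
Finance, 2
HR, 1
Marketing, 1
Research, 2


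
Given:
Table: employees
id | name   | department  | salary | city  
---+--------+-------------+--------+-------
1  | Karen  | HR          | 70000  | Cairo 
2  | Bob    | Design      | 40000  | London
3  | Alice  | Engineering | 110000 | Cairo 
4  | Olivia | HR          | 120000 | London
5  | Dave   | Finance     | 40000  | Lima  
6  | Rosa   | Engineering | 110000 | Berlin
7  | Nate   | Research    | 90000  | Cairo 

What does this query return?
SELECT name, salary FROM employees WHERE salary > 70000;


Filtering: salary > 70000
Matching: 4 rows

4 rows:
Alice, 110000
Olivia, 120000
Rosa, 110000
Nate, 90000


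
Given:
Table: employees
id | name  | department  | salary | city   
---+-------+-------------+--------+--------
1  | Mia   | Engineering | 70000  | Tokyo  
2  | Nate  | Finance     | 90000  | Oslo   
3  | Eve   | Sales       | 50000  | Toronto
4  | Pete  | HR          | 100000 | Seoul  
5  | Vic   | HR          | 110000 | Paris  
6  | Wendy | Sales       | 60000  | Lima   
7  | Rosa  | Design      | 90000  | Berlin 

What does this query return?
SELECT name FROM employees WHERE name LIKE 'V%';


LIKE 'V%' matches names starting with 'V'
Matching: 1

1 rows:
Vic


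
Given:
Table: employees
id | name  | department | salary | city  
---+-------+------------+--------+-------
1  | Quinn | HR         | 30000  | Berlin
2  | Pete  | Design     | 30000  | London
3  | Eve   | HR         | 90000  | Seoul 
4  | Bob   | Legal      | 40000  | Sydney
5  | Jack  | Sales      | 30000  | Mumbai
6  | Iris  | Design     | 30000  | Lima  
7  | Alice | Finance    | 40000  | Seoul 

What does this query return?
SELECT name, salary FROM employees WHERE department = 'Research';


Filtering: department = 'Research'
Matching rows: 0

Empty result set (0 rows)


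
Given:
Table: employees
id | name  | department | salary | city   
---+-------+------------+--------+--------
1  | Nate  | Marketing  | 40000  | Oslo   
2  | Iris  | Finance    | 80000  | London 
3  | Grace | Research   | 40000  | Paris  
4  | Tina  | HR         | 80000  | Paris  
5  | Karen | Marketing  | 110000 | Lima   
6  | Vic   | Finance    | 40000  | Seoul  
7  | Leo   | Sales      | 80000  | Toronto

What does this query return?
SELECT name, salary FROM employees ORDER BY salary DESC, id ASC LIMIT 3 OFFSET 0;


Sort by salary DESC (id ASC tiebreak), then skip 0 and take 3
Rows 1 through 3

3 rows:
Karen, 110000
Iris, 80000
Tina, 80000


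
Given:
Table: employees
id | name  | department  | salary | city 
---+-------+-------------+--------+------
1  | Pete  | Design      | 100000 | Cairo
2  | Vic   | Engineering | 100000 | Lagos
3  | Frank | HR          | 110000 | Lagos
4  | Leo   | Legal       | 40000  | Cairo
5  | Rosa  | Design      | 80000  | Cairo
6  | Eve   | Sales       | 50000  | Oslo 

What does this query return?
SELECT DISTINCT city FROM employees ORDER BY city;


All 'city' values (row order): Cairo, Lagos, Lagos, Cairo, Cairo, Oslo
Removing duplicates leaves 3 unique value(s).

3 values:
Cairo
Lagos
Oslo


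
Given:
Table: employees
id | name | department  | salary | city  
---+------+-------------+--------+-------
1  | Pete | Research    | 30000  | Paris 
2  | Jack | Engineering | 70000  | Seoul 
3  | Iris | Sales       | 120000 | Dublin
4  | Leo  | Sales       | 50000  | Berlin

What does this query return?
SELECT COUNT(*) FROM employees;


COUNT(*) counts all rows

4


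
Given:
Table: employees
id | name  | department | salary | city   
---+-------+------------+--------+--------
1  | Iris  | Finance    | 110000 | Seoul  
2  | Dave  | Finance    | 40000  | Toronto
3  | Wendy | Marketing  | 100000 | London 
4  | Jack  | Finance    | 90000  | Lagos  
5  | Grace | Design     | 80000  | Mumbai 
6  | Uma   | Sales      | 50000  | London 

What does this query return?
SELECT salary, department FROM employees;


Projecting columns: salary, department

6 rows:
110000, Finance
40000, Finance
100000, Marketing
90000, Finance
80000, Design
50000, Sales


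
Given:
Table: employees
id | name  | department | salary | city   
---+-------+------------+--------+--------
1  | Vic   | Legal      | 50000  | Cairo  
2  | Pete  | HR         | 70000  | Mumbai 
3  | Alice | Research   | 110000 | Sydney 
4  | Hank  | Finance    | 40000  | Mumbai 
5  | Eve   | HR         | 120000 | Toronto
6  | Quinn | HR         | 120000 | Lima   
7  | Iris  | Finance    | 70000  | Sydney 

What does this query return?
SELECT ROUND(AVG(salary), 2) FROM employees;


SUM(salary) = 580000
COUNT = 7
ROUND(AVG, 2) = ROUND(580000 / 7, 2) = 82857.14

82857.14


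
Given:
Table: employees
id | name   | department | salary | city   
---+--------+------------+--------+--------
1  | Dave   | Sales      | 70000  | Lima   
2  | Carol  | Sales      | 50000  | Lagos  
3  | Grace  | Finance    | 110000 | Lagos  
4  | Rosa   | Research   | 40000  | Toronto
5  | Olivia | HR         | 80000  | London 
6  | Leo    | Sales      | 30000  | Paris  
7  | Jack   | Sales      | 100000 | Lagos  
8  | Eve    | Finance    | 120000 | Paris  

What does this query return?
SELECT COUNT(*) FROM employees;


COUNT(*) counts all rows

8


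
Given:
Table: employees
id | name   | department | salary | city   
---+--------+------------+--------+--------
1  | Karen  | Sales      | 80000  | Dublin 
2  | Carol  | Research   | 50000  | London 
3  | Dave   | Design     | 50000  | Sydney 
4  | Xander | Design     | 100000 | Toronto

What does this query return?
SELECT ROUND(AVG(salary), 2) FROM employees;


SUM(salary) = 280000
COUNT = 4
ROUND(AVG, 2) = ROUND(280000 / 4, 2) = 70000.0

70000.0


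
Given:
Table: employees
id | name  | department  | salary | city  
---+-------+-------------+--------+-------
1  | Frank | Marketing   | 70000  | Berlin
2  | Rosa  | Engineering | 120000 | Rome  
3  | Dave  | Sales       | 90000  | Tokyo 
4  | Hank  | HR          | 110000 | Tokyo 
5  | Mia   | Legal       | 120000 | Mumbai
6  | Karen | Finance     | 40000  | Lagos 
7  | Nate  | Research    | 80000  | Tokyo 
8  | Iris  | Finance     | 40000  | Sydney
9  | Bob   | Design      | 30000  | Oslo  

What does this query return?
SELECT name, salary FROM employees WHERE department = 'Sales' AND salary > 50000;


Filtering: department = 'Sales' AND salary > 50000
Matching: 1 rows

1 rows:
Dave, 90000


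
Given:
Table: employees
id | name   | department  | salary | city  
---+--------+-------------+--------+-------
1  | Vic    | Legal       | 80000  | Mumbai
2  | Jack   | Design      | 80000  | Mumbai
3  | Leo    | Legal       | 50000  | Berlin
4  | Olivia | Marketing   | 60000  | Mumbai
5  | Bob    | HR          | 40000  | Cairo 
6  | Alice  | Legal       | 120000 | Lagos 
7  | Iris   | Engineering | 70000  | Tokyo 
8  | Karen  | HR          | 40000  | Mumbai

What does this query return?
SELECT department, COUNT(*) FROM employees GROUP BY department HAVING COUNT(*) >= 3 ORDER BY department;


Groups with count >= 3:
  Legal: 3 -> PASS
  Design: 1 -> filtered out
  Engineering: 1 -> filtered out
  HR: 2 -> filtered out
  Marketing: 1 -> filtered out


1 groups:
Legal, 3


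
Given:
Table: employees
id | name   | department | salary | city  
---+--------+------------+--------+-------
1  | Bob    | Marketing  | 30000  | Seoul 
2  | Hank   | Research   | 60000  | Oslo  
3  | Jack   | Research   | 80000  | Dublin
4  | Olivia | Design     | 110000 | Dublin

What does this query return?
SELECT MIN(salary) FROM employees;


Salaries: 30000, 60000, 80000, 110000
MIN = 30000

30000


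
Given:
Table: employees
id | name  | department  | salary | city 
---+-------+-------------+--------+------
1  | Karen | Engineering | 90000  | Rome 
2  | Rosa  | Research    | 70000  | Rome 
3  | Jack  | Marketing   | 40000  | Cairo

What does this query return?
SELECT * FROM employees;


SELECT * returns all 3 rows with all columns

3 rows:
1, Karen, Engineering, 90000, Rome
2, Rosa, Research, 70000, Rome
3, Jack, Marketing, 40000, Cairo


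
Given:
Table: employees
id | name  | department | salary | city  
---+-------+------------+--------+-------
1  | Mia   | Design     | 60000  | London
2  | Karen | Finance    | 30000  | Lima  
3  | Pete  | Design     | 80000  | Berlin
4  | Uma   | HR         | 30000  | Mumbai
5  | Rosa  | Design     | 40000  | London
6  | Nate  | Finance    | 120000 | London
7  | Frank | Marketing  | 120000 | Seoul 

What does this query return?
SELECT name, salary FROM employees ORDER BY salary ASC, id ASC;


Sorting by salary ASC, then id ASC for ties

7 rows:
Karen, 30000
Uma, 30000
Rosa, 40000
Mia, 60000
Pete, 80000
Nate, 120000
Frank, 120000


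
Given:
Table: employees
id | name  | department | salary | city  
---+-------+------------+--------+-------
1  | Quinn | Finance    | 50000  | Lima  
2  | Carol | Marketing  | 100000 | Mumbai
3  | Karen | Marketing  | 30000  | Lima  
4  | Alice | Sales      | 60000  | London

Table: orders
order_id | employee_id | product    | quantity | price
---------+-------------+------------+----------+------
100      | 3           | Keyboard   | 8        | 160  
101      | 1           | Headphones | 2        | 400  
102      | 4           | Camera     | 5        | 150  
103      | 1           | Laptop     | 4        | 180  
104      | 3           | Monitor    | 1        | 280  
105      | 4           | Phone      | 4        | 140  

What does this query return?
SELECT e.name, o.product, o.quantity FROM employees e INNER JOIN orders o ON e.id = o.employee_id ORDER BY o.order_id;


Joining employees.id = orders.employee_id:
  employee Karen (id=3) -> order Keyboard
  employee Quinn (id=1) -> order Headphones
  employee Alice (id=4) -> order Camera
  employee Quinn (id=1) -> order Laptop
  employee Karen (id=3) -> order Monitor
  employee Alice (id=4) -> order Phone


6 rows:
Karen, Keyboard, 8
Quinn, Headphones, 2
Alice, Camera, 5
Quinn, Laptop, 4
Karen, Monitor, 1
Alice, Phone, 4


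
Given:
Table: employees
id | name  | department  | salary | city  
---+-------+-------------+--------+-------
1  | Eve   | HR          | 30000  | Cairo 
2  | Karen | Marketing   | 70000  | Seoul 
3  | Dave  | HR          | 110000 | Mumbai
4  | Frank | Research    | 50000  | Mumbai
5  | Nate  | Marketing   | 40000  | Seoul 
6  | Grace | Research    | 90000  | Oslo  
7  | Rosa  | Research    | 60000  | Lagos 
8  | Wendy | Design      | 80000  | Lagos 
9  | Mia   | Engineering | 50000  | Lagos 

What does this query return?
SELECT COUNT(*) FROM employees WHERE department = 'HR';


Counting rows where department = 'HR'
  Eve -> MATCH
  Dave -> MATCH


2


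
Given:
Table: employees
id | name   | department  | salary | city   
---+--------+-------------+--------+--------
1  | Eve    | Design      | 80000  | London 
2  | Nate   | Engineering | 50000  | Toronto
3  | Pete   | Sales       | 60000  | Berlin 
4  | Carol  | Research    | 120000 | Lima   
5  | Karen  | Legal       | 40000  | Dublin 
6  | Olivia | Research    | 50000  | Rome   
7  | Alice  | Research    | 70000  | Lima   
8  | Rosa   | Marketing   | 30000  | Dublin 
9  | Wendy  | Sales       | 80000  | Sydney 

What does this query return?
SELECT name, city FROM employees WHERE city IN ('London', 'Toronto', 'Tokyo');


Filtering: city IN ('London', 'Toronto', 'Tokyo')
Matching: 2 rows

2 rows:
Eve, London
Nate, Toronto


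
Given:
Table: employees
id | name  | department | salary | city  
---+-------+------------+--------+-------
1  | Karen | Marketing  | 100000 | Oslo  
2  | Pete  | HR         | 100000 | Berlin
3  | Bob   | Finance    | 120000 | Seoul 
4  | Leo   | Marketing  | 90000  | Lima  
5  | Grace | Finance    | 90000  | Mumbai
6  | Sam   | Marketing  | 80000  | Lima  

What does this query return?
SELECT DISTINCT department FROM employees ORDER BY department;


All 'department' values (row order): Marketing, HR, Finance, Marketing, Finance, Marketing
Removing duplicates leaves 3 unique value(s).

3 values:
Finance
HR
Marketing


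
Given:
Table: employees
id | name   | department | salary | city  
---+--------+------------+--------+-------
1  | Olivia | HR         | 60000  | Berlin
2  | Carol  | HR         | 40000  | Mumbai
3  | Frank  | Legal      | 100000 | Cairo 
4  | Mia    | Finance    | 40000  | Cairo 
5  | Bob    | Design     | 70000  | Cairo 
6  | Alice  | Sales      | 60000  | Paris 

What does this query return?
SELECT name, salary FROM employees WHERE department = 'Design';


Filtering: department = 'Design'
Matching rows: 1

1 rows:
Bob, 70000


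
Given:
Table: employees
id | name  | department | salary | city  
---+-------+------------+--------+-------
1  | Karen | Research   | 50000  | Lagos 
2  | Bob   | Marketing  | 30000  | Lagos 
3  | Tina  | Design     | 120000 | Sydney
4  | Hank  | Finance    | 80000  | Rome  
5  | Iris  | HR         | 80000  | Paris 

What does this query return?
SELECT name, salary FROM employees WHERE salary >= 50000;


Filtering: salary >= 50000
Matching: 4 rows

4 rows:
Karen, 50000
Tina, 120000
Hank, 80000
Iris, 80000


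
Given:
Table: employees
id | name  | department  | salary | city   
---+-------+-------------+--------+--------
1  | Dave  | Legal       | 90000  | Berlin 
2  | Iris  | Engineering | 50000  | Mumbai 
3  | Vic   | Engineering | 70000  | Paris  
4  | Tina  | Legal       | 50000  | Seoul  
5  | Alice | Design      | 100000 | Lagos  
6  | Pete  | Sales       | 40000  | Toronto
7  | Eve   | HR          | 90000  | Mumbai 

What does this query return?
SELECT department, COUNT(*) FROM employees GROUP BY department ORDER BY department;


Assigning each row to its department group:
  Dave -> Legal
  Iris -> Engineering
  Vic -> Engineering
  Tina -> Legal
  Alice -> Design
  Pete -> Sales
  Eve -> HR


5 groups:
Design, 1
Engineering, 2
HR, 1
Legal, 2
Sales, 1


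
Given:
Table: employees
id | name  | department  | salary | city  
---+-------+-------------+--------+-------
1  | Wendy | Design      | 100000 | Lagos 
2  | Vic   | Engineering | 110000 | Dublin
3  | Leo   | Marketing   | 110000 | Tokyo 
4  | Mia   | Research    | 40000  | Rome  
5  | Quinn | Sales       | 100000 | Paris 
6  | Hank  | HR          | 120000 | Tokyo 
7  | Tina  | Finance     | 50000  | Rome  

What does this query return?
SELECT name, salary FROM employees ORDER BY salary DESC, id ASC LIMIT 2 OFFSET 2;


Sort by salary DESC (id ASC tiebreak), then skip 2 and take 2
Rows 3 through 4

2 rows:
Leo, 110000
Wendy, 100000


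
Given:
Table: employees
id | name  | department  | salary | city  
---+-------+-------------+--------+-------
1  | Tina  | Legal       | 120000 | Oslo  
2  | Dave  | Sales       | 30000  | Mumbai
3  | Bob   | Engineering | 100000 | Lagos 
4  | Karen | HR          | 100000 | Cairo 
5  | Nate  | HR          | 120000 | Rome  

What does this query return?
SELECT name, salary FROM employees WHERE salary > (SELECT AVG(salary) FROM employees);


Subquery: AVG(salary) = 94000.0
Filtering: salary > 94000.0
  Tina (120000) -> MATCH
  Bob (100000) -> MATCH
  Karen (100000) -> MATCH
  Nate (120000) -> MATCH


4 rows:
Tina, 120000
Bob, 100000
Karen, 100000
Nate, 120000


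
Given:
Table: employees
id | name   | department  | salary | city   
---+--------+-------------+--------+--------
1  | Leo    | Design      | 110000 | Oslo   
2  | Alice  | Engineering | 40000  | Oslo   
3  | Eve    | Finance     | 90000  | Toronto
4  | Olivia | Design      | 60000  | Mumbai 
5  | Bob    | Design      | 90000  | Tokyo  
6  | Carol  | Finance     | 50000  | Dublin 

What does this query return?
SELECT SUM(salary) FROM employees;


SUM(salary) = 110000 + 40000 + 90000 + 60000 + 90000 + 50000 = 440000

440000


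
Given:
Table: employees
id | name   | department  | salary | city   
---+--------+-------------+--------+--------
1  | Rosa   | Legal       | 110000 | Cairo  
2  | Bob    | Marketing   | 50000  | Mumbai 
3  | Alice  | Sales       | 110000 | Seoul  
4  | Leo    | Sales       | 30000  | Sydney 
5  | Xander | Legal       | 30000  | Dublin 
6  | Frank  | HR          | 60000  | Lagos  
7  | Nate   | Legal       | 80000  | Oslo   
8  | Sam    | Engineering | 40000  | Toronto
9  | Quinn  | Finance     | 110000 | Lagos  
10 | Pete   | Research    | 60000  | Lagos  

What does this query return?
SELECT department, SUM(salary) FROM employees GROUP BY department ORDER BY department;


Summing salary within each department:
  Engineering: 40000 = 40000
  Finance: 110000 = 110000
  HR: 60000 = 60000
  Legal: 110000 + 30000 + 80000 = 220000
  Marketing: 50000 = 50000
  Research: 60000 = 60000
  Sales: 110000 + 30000 = 140000


7 groups:
Engineering, 40000
Finance, 110000
HR, 60000
Legal, 220000
Marketing, 50000
Research, 60000
Sales, 140000


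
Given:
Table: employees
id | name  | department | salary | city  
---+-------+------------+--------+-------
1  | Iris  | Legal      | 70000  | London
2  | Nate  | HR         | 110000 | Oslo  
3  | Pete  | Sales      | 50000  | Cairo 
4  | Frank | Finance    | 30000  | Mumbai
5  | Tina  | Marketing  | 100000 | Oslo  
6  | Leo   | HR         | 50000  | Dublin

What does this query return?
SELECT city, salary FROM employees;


Projecting columns: city, salary

6 rows:
London, 70000
Oslo, 110000
Cairo, 50000
Mumbai, 30000
Oslo, 100000
Dublin, 50000


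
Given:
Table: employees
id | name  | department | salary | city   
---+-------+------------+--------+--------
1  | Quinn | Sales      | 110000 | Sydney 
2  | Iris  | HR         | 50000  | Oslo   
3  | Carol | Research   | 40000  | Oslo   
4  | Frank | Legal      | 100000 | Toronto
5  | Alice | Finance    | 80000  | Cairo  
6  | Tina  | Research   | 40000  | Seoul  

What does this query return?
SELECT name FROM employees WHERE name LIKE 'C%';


LIKE 'C%' matches names starting with 'C'
Matching: 1

1 rows:
Carol


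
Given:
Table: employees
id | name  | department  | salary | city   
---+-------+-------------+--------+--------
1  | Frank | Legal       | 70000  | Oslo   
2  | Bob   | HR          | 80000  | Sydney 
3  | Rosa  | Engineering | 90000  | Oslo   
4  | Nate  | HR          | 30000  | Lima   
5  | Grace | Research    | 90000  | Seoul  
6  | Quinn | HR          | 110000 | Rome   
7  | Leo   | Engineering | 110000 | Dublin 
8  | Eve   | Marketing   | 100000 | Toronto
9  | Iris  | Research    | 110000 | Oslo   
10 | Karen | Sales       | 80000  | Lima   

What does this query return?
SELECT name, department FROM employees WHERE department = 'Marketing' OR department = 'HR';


Filtering: department = 'Marketing' OR 'HR'
Matching: 4 rows

4 rows:
Bob, HR
Nate, HR
Quinn, HR
Eve, Marketing


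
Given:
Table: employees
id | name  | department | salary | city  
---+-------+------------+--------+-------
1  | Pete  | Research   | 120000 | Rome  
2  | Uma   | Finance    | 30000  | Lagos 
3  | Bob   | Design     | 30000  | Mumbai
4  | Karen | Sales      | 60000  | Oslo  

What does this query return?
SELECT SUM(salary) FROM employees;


SUM(salary) = 120000 + 30000 + 30000 + 60000 = 240000

240000


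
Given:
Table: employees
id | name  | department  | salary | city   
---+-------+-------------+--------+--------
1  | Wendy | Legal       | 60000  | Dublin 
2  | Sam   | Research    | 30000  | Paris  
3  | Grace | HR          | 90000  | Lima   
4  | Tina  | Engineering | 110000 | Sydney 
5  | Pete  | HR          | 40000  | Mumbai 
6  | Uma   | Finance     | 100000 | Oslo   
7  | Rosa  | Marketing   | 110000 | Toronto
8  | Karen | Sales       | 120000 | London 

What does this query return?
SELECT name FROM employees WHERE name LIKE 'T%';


LIKE 'T%' matches names starting with 'T'
Matching: 1

1 rows:
Tina


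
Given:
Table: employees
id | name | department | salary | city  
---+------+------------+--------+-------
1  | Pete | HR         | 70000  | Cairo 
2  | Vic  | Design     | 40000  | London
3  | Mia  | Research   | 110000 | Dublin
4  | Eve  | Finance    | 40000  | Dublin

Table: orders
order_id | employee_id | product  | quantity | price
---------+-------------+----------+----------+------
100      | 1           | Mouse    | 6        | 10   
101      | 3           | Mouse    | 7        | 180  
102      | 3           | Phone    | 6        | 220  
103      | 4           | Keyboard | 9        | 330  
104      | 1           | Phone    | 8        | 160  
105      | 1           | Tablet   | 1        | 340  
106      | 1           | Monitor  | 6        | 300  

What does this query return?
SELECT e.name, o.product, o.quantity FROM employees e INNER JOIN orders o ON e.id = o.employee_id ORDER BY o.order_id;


Joining employees.id = orders.employee_id:
  employee Pete (id=1) -> order Mouse
  employee Mia (id=3) -> order Mouse
  employee Mia (id=3) -> order Phone
  employee Eve (id=4) -> order Keyboard
  employee Pete (id=1) -> order Phone
  employee Pete (id=1) -> order Tablet
  employee Pete (id=1) -> order Monitor


7 rows:
Pete, Mouse, 6
Mia, Mouse, 7
Mia, Phone, 6
Eve, Keyboard, 9
Pete, Phone, 8
Pete, Tablet, 1
Pete, Monitor, 6


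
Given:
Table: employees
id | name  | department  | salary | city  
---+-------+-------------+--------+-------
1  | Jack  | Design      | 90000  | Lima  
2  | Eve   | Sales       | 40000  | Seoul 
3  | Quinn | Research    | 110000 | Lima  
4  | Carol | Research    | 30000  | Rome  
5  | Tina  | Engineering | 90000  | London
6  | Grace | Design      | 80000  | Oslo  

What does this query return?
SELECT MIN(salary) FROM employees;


Salaries: 90000, 40000, 110000, 30000, 90000, 80000
MIN = 30000

30000


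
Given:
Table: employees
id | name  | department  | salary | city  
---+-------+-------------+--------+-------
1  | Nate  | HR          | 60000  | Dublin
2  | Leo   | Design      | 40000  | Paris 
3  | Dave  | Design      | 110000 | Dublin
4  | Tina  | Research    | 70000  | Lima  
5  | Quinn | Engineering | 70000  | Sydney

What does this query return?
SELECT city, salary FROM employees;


Projecting columns: city, salary

5 rows:
Dublin, 60000
Paris, 40000
Dublin, 110000
Lima, 70000
Sydney, 70000


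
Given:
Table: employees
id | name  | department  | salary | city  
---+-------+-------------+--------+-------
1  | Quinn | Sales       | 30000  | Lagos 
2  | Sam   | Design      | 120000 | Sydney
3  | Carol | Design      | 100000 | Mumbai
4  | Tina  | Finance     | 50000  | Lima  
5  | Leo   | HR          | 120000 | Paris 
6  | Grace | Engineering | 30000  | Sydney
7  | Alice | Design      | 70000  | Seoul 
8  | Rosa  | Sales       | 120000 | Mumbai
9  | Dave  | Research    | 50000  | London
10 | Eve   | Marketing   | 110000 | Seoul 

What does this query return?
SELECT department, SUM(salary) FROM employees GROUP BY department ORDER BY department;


Summing salary within each department:
  Design: 120000 + 100000 + 70000 = 290000
  Engineering: 30000 = 30000
  Finance: 50000 = 50000
  HR: 120000 = 120000
  Marketing: 110000 = 110000
  Research: 50000 = 50000
  Sales: 30000 + 120000 = 150000


7 groups:
Design, 290000
Engineering, 30000
Finance, 50000
HR, 120000
Marketing, 110000
Research, 50000
Sales, 150000
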